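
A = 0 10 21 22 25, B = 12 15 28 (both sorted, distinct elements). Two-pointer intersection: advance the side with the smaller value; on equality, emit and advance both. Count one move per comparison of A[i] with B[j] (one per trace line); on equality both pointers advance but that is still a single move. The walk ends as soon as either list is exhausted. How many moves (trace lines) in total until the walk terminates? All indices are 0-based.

7 moves

i=0 j=0: 0<12, i++
i=1 j=0: 10<12, i++
i=2 j=0: 21>12, j++
i=2 j=1: 21>15, j++
i=2 j=2: 21<28, i++
i=3 j=2: 22<28, i++
i=4 j=2: 25<28, i++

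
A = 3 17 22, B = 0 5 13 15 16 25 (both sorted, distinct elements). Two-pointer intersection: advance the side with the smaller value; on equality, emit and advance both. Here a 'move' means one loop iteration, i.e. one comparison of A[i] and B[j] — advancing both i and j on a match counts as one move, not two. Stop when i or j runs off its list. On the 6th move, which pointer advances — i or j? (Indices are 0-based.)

j

[i=0,j=0] 3>0 → j++
[i=0,j=1] 3<5 → i++
[i=1,j=1] 17>5 → j++
[i=1,j=2] 17>13 → j++
[i=1,j=3] 17>15 → j++
[i=1,j=4] 17>16 → j++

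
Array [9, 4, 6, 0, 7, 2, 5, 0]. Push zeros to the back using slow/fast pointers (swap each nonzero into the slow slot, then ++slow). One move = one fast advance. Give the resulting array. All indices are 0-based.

[9, 4, 6, 7, 2, 5, 0, 0]

slow=0 fast=0: a[fast]=9≠0 swap→a[0]=9, slow++,fast++
slow=1 fast=1: a[fast]=4≠0 swap→a[1]=4, slow++,fast++
slow=2 fast=2: a[fast]=6≠0 swap→a[2]=6, slow++,fast++
slow=3 fast=3: a[fast]=0, fast++
slow=3 fast=4: a[fast]=7≠0 swap→a[3]=7, slow++,fast++
slow=4 fast=5: a[fast]=2≠0 swap→a[4]=2, slow++,fast++
slow=5 fast=6: a[fast]=5≠0 swap→a[5]=5, slow++,fast++
slow=6 fast=7: a[fast]=0, fast++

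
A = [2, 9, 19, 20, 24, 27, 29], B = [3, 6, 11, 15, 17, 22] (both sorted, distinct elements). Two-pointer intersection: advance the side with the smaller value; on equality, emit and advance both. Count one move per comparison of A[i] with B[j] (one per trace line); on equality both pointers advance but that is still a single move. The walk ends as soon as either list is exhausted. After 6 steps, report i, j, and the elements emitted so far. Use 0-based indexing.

i=2, j=4, emitted=[]

i=0 j=0: 2<3, i++
i=1 j=0: 9>3, j++
i=1 j=1: 9>6, j++
i=1 j=2: 9<11, i++
i=2 j=2: 19>11, j++
i=2 j=3: 19>15, j++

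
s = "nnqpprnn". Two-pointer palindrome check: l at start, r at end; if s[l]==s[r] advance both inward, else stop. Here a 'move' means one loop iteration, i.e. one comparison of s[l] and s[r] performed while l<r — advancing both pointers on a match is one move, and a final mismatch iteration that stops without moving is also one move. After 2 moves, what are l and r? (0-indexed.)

l=0 r=7: 'n'=='n', l++,r--
l=1 r=6: 'n'=='n', l++,r--

l=2, r=5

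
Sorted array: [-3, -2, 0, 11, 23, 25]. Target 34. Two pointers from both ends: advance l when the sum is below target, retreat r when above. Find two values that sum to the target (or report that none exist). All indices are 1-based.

l=1 r=6: -3+25=22 <34, l++
l=2 r=6: -2+25=23 <34, l++
l=3 r=6: 0+25=25 <34, l++
l=4 r=6: 11+25=36 >34, r--
l=4 r=5: 11+23=34, found

(11, 23)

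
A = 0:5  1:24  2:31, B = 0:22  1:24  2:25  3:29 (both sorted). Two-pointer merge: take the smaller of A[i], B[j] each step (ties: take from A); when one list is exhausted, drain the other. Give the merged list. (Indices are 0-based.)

[5, 22, 24, 24, 25, 29, 31]

[i=0,j=0] A[i]=5<=B[j]=22 take 5 → i++
[i=1,j=0] A[i]=24>B[j]=22 take 22 → j++
[i=1,j=1] A[i]=24<=B[j]=24 take 24 → i++
[i=2,j=1] A[i]=31>B[j]=24 take 24 → j++
[i=2,j=2] A[i]=31>B[j]=25 take 25 → j++
[i=2,j=3] A[i]=31>B[j]=29 take 29 → j++
[i=2,j=4] B done, take A[i]=31 → i++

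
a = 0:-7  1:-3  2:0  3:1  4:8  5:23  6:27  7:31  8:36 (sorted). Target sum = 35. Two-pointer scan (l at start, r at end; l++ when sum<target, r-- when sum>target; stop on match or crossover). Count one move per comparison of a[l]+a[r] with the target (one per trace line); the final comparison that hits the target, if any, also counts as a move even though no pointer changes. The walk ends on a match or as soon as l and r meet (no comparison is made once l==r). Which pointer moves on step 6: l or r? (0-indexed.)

r

[0,8] -7+36=29 <35 → l++
[1,8] -3+36=33 <35 → l++
[2,8] 0+36=36 >35 → r--
[2,7] 0+31=31 <35 → l++
[3,7] 1+31=32 <35 → l++
[4,7] 8+31=39 >35 → r--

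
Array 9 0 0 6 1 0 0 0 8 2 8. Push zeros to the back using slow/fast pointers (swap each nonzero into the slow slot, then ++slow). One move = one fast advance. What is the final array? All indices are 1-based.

[9, 6, 1, 8, 2, 8, 0, 0, 0, 0, 0]

(s=1,f=1) a[fast]=9≠0 swap→a[1]=9 → slow++,fast++
(s=2,f=2) a[fast]=0 → fast++
(s=2,f=3) a[fast]=0 → fast++
(s=2,f=4) a[fast]=6≠0 swap→a[2]=6 → slow++,fast++
(s=3,f=5) a[fast]=1≠0 swap→a[3]=1 → slow++,fast++
(s=4,f=6) a[fast]=0 → fast++
(s=4,f=7) a[fast]=0 → fast++
(s=4,f=8) a[fast]=0 → fast++
(s=4,f=9) a[fast]=8≠0 swap→a[4]=8 → slow++,fast++
(s=5,f=10) a[fast]=2≠0 swap→a[5]=2 → slow++,fast++
(s=6,f=11) a[fast]=8≠0 swap→a[6]=8 → slow++,fast++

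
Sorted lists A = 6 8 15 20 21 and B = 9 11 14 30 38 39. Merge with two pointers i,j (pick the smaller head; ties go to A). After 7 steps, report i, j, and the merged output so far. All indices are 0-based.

[i=0,j=0] A[i]=6<=B[j]=9 take 6 → i++
[i=1,j=0] A[i]=8<=B[j]=9 take 8 → i++
[i=2,j=0] A[i]=15>B[j]=9 take 9 → j++
[i=2,j=1] A[i]=15>B[j]=11 take 11 → j++
[i=2,j=2] A[i]=15>B[j]=14 take 14 → j++
[i=2,j=3] A[i]=15<=B[j]=30 take 15 → i++
[i=3,j=3] A[i]=20<=B[j]=30 take 20 → i++

i=4, j=3, merged so far=[6, 8, 9, 11, 14, 15, 20]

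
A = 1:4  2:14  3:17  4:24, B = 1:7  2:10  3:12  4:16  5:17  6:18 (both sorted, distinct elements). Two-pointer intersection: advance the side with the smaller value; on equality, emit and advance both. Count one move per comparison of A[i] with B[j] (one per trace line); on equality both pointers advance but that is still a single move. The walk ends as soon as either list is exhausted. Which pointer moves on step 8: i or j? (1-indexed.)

j

i=1 j=1: 4<7, i++
i=2 j=1: 14>7, j++
i=2 j=2: 14>10, j++
i=2 j=3: 14>12, j++
i=2 j=4: 14<16, i++
i=3 j=4: 17>16, j++
i=3 j=5: 17==17 emit, i++,j++
i=4 j=6: 24>18, j++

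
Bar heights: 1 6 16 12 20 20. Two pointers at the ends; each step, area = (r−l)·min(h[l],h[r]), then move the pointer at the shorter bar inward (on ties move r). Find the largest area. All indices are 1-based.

max area = 48

l=1 r=6: min(1,20)*5=5 best=5 *, l++
l=2 r=6: min(6,20)*4=24 best=24 *, l++
l=3 r=6: min(16,20)*3=48 best=48 *, l++
l=4 r=6: min(12,20)*2=24 best=48, l++
l=5 r=6: min(20,20)*1=20 best=48, r--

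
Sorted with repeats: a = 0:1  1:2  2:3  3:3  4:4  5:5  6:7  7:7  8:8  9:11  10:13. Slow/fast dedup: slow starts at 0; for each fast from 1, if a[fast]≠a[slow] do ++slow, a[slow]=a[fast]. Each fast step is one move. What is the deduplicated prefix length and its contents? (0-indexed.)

slow=0 fast=1: a[fast]=2≠a[slow]=1 write a[1]=2, slow++,fast++
slow=1 fast=2: a[fast]=3≠a[slow]=2 write a[2]=3, slow++,fast++
slow=2 fast=3: a[fast]=3=a[slow] dup, fast++
slow=2 fast=4: a[fast]=4≠a[slow]=3 write a[3]=4, slow++,fast++
slow=3 fast=5: a[fast]=5≠a[slow]=4 write a[4]=5, slow++,fast++
slow=4 fast=6: a[fast]=7≠a[slow]=5 write a[5]=7, slow++,fast++
slow=5 fast=7: a[fast]=7=a[slow] dup, fast++
slow=5 fast=8: a[fast]=8≠a[slow]=7 write a[6]=8, slow++,fast++
slow=6 fast=9: a[fast]=11≠a[slow]=8 write a[7]=11, slow++,fast++
slow=7 fast=10: a[fast]=13≠a[slow]=11 write a[8]=13, slow++,fast++

length 9; prefix = [1, 2, 3, 4, 5, 7, 8, 11, 13]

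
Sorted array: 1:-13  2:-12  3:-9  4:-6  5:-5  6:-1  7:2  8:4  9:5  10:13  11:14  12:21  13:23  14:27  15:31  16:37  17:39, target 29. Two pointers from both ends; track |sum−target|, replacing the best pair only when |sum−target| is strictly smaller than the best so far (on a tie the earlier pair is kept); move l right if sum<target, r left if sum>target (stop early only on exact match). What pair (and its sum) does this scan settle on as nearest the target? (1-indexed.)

l=1 r=17: -13+39=26 d=3 *, l++
l=2 r=17: -12+39=27 d=2 *, l++
l=3 r=17: -9+39=30 d=1 *, r--
l=3 r=16: -9+37=28 d=1, l++
l=4 r=16: -6+37=31 d=2, r--
l=4 r=15: -6+31=25 d=4, l++
l=5 r=15: -5+31=26 d=3, l++
l=6 r=15: -1+31=30 d=1, r--
l=6 r=14: -1+27=26 d=3, l++
l=7 r=14: 2+27=29 d=0 *, stop

pair (2, 27) with sum 29 (|Δ|=0)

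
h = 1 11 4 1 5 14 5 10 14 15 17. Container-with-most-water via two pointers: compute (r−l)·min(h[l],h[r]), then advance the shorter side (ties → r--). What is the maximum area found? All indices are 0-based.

max area = 99

l=0 r=10: min(1,17)*10=10 best=10 *, l++
l=1 r=10: min(11,17)*9=99 best=99 *, l++
l=2 r=10: min(4,17)*8=32 best=99, l++
l=3 r=10: min(1,17)*7=7 best=99, l++
l=4 r=10: min(5,17)*6=30 best=99, l++
l=5 r=10: min(14,17)*5=70 best=99, l++
l=6 r=10: min(5,17)*4=20 best=99, l++
l=7 r=10: min(10,17)*3=30 best=99, l++
l=8 r=10: min(14,17)*2=28 best=99, l++
l=9 r=10: min(15,17)*1=15 best=99, l++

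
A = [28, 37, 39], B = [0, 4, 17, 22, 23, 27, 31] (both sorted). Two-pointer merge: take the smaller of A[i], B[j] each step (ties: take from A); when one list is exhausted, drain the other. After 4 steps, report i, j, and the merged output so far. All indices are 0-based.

[i=0,j=0] A[i]=28>B[j]=0 take 0 → j++
[i=0,j=1] A[i]=28>B[j]=4 take 4 → j++
[i=0,j=2] A[i]=28>B[j]=17 take 17 → j++
[i=0,j=3] A[i]=28>B[j]=22 take 22 → j++

i=0, j=4, merged so far=[0, 4, 17, 22]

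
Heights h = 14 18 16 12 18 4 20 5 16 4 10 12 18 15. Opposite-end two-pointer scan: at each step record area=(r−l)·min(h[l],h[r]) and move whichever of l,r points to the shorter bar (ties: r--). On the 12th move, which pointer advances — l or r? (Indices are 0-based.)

l

[0,13] min(14,15)*13=182 best=182 * → l++
[1,13] min(18,15)*12=180 best=182 → r--
[1,12] min(18,18)*11=198 best=198 * → r--
[1,11] min(18,12)*10=120 best=198 → r--
[1,10] min(18,10)*9=90 best=198 → r--
[1,9] min(18,4)*8=32 best=198 → r--
[1,8] min(18,16)*7=112 best=198 → r--
[1,7] min(18,5)*6=30 best=198 → r--
[1,6] min(18,20)*5=90 best=198 → l++
[2,6] min(16,20)*4=64 best=198 → l++
[3,6] min(12,20)*3=36 best=198 → l++
[4,6] min(18,20)*2=36 best=198 → l++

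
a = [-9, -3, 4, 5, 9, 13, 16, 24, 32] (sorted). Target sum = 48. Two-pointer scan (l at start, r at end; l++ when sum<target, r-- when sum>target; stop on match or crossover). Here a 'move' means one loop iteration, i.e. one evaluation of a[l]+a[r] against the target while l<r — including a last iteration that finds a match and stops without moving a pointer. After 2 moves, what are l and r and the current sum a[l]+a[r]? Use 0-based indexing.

l=2, r=8, sum=36

[0,8] -9+32=23 <48 → l++
[1,8] -3+32=29 <48 → l++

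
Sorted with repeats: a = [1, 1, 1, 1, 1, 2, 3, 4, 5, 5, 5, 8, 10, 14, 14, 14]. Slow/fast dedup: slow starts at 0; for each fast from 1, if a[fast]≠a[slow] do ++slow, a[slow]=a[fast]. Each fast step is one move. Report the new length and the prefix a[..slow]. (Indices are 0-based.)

slow=0 fast=1: a[fast]=1=a[slow] dup, fast++
slow=0 fast=2: a[fast]=1=a[slow] dup, fast++
slow=0 fast=3: a[fast]=1=a[slow] dup, fast++
slow=0 fast=4: a[fast]=1=a[slow] dup, fast++
slow=0 fast=5: a[fast]=2≠a[slow]=1 write a[1]=2, slow++,fast++
slow=1 fast=6: a[fast]=3≠a[slow]=2 write a[2]=3, slow++,fast++
slow=2 fast=7: a[fast]=4≠a[slow]=3 write a[3]=4, slow++,fast++
slow=3 fast=8: a[fast]=5≠a[slow]=4 write a[4]=5, slow++,fast++
slow=4 fast=9: a[fast]=5=a[slow] dup, fast++
slow=4 fast=10: a[fast]=5=a[slow] dup, fast++
slow=4 fast=11: a[fast]=8≠a[slow]=5 write a[5]=8, slow++,fast++
slow=5 fast=12: a[fast]=10≠a[slow]=8 write a[6]=10, slow++,fast++
slow=6 fast=13: a[fast]=14≠a[slow]=10 write a[7]=14, slow++,fast++
slow=7 fast=14: a[fast]=14=a[slow] dup, fast++
slow=7 fast=15: a[fast]=14=a[slow] dup, fast++

length 8; prefix = [1, 2, 3, 4, 5, 8, 10, 14]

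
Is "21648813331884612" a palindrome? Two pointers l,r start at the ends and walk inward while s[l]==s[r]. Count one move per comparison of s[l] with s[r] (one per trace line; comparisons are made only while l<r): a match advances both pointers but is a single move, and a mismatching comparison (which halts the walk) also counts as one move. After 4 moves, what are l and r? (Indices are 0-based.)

l=4, r=12

l=0 r=16: '2'=='2', l++,r--
l=1 r=15: '1'=='1', l++,r--
l=2 r=14: '6'=='6', l++,r--
l=3 r=13: '4'=='4', l++,r--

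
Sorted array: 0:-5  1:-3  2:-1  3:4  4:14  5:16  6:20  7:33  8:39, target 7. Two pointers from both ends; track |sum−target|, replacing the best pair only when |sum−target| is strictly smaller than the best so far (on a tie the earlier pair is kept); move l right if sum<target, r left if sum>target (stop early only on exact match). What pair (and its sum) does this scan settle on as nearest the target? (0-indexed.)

l=0 r=8: -5+39=34 d=27 *, r--
l=0 r=7: -5+33=28 d=21 *, r--
l=0 r=6: -5+20=15 d=8 *, r--
l=0 r=5: -5+16=11 d=4 *, r--
l=0 r=4: -5+14=9 d=2 *, r--
l=0 r=3: -5+4=-1 d=8, l++
l=1 r=3: -3+4=1 d=6, l++
l=2 r=3: -1+4=3 d=4, l++

pair (-5, 14) with sum 9 (|Δ|=2)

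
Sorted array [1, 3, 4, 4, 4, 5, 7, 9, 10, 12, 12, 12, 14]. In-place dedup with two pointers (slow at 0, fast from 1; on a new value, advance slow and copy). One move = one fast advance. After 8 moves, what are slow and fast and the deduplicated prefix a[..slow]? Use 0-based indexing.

slow=6, fast=9, prefix=[1, 3, 4, 5, 7, 9, 10]

(s=0,f=1) a[fast]=3≠a[slow]=1 write a[1]=3 → slow++,fast++
(s=1,f=2) a[fast]=4≠a[slow]=3 write a[2]=4 → slow++,fast++
(s=2,f=3) a[fast]=4=a[slow] dup → fast++
(s=2,f=4) a[fast]=4=a[slow] dup → fast++
(s=2,f=5) a[fast]=5≠a[slow]=4 write a[3]=5 → slow++,fast++
(s=3,f=6) a[fast]=7≠a[slow]=5 write a[4]=7 → slow++,fast++
(s=4,f=7) a[fast]=9≠a[slow]=7 write a[5]=9 → slow++,fast++
(s=5,f=8) a[fast]=10≠a[slow]=9 write a[6]=10 → slow++,fast++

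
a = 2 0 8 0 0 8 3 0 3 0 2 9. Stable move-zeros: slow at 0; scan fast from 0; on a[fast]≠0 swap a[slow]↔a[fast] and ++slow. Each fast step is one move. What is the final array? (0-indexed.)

[2, 8, 8, 3, 3, 2, 9, 0, 0, 0, 0, 0]

(s=0,f=0) a[fast]=2≠0 swap→a[0]=2 → slow++,fast++
(s=1,f=1) a[fast]=0 → fast++
(s=1,f=2) a[fast]=8≠0 swap→a[1]=8 → slow++,fast++
(s=2,f=3) a[fast]=0 → fast++
(s=2,f=4) a[fast]=0 → fast++
(s=2,f=5) a[fast]=8≠0 swap→a[2]=8 → slow++,fast++
(s=3,f=6) a[fast]=3≠0 swap→a[3]=3 → slow++,fast++
(s=4,f=7) a[fast]=0 → fast++
(s=4,f=8) a[fast]=3≠0 swap→a[4]=3 → slow++,fast++
(s=5,f=9) a[fast]=0 → fast++
(s=5,f=10) a[fast]=2≠0 swap→a[5]=2 → slow++,fast++
(s=6,f=11) a[fast]=9≠0 swap→a[6]=9 → slow++,fast++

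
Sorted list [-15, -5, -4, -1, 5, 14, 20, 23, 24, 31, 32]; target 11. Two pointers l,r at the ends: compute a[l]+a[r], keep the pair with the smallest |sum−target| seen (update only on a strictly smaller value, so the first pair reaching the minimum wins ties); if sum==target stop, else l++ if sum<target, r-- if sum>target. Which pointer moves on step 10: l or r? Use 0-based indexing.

[0,10] -15+32=17 d=6 * → r--
[0,9] -15+31=16 d=5 * → r--
[0,8] -15+24=9 d=2 * → l++
[1,8] -5+24=19 d=8 → r--
[1,7] -5+23=18 d=7 → r--
[1,6] -5+20=15 d=4 → r--
[1,5] -5+14=9 d=2 → l++
[2,5] -4+14=10 d=1 * → l++
[3,5] -1+14=13 d=2 → r--
[3,4] -1+5=4 d=7 → l++

l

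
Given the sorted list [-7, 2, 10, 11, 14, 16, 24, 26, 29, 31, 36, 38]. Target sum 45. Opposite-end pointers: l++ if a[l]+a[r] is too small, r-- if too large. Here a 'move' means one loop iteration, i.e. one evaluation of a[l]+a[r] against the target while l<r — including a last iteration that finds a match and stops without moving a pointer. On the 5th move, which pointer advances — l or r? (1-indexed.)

l

l=1 r=12: -7+38=31 <45, l++
l=2 r=12: 2+38=40 <45, l++
l=3 r=12: 10+38=48 >45, r--
l=3 r=11: 10+36=46 >45, r--
l=3 r=10: 10+31=41 <45, l++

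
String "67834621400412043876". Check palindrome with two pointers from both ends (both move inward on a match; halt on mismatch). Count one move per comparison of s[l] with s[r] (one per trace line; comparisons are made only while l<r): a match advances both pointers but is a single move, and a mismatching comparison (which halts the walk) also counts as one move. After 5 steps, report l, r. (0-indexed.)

l=0 r=19: '6'=='6', l++,r--
l=1 r=18: '7'=='7', l++,r--
l=2 r=17: '8'=='8', l++,r--
l=3 r=16: '3'=='3', l++,r--
l=4 r=15: '4'=='4', l++,r--

l=5, r=14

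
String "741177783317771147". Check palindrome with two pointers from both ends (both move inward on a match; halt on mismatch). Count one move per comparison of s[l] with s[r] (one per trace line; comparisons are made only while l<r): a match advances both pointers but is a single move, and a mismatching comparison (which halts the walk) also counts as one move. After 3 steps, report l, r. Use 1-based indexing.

[1,18] '7'=='7' → l++,r--
[2,17] '4'=='4' → l++,r--
[3,16] '1'=='1' → l++,r--

l=4, r=15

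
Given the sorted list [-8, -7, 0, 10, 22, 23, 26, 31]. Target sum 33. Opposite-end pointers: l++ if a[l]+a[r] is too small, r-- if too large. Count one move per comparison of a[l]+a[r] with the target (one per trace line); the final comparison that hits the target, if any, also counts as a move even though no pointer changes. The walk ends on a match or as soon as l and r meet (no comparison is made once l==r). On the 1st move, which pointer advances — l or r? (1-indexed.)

l

[1,8] -8+31=23 <33 → l++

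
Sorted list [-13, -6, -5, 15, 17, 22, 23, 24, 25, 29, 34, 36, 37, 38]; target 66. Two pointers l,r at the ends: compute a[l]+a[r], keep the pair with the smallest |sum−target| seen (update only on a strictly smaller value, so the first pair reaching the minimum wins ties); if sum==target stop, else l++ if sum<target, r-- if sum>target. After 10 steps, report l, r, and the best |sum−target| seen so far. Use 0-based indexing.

l=0 r=13: -13+38=25 d=41 *, l++
l=1 r=13: -6+38=32 d=34 *, l++
l=2 r=13: -5+38=33 d=33 *, l++
l=3 r=13: 15+38=53 d=13 *, l++
l=4 r=13: 17+38=55 d=11 *, l++
l=5 r=13: 22+38=60 d=6 *, l++
l=6 r=13: 23+38=61 d=5 *, l++
l=7 r=13: 24+38=62 d=4 *, l++
l=8 r=13: 25+38=63 d=3 *, l++
l=9 r=13: 29+38=67 d=1 *, r--

l=9, r=12, best |Δ|=1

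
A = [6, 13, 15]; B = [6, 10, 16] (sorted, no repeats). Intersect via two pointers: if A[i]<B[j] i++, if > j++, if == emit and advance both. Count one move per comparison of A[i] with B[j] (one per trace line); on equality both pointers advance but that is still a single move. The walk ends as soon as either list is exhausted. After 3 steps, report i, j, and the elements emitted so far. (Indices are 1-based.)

i=3, j=3, emitted=[6]

i=1 j=1: 6==6 emit, i++,j++
i=2 j=2: 13>10, j++
i=2 j=3: 13<16, i++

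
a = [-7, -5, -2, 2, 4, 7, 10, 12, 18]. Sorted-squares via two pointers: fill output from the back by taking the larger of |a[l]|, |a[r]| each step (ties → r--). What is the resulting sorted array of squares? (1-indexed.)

[1,9] |-7|<=|18| out[9]=324 → r--
[1,8] |-7|<=|12| out[8]=144 → r--
[1,7] |-7|<=|10| out[7]=100 → r--
[1,6] |-7|<=|7| out[6]=49 → r--
[1,5] |-7|>|4| out[5]=49 → l++
[2,5] |-5|>|4| out[4]=25 → l++
[3,5] |-2|<=|4| out[3]=16 → r--
[3,4] |-2|<=|2| out[2]=4 → r--
[3,3] |-2|<=|-2| out[1]=4 → r--

[4, 4, 16, 25, 49, 49, 100, 144, 324]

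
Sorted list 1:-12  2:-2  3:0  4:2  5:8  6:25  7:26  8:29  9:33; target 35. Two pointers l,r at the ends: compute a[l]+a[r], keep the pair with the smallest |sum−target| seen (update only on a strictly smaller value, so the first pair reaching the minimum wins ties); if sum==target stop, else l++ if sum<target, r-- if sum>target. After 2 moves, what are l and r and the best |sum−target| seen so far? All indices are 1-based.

l=1 r=9: -12+33=21 d=14 *, l++
l=2 r=9: -2+33=31 d=4 *, l++

l=3, r=9, best |Δ|=4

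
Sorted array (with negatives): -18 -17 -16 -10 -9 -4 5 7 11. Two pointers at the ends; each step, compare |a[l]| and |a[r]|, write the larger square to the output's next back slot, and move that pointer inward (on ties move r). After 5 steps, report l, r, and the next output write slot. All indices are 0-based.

l=4, r=7, next write slot=3

[0,8] |-18|>|11| out[8]=324 → l++
[1,8] |-17|>|11| out[7]=289 → l++
[2,8] |-16|>|11| out[6]=256 → l++
[3,8] |-10|<=|11| out[5]=121 → r--
[3,7] |-10|>|7| out[4]=100 → l++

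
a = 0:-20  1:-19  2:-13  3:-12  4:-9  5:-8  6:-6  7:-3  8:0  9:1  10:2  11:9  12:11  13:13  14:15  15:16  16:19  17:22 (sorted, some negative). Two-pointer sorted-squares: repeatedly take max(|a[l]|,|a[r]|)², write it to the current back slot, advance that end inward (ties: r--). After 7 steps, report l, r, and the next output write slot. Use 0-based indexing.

l=2, r=12, next write slot=10

[0,17] |-20|<=|22| out[17]=484 → r--
[0,16] |-20|>|19| out[16]=400 → l++
[1,16] |-19|<=|19| out[15]=361 → r--
[1,15] |-19|>|16| out[14]=361 → l++
[2,15] |-13|<=|16| out[13]=256 → r--
[2,14] |-13|<=|15| out[12]=225 → r--
[2,13] |-13|<=|13| out[11]=169 → r--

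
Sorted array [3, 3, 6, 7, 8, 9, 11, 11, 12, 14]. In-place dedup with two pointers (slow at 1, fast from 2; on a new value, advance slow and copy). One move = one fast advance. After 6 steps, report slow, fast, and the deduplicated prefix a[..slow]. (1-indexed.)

slow=6, fast=8, prefix=[3, 6, 7, 8, 9, 11]

(s=1,f=2) a[fast]=3=a[slow] dup → fast++
(s=1,f=3) a[fast]=6≠a[slow]=3 write a[2]=6 → slow++,fast++
(s=2,f=4) a[fast]=7≠a[slow]=6 write a[3]=7 → slow++,fast++
(s=3,f=5) a[fast]=8≠a[slow]=7 write a[4]=8 → slow++,fast++
(s=4,f=6) a[fast]=9≠a[slow]=8 write a[5]=9 → slow++,fast++
(s=5,f=7) a[fast]=11≠a[slow]=9 write a[6]=11 → slow++,fast++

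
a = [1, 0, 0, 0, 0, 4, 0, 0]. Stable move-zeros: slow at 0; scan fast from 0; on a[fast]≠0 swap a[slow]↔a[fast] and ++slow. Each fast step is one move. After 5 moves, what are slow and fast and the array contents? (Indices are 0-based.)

(s=0,f=0) a[fast]=1≠0 swap→a[0]=1 → slow++,fast++
(s=1,f=1) a[fast]=0 → fast++
(s=1,f=2) a[fast]=0 → fast++
(s=1,f=3) a[fast]=0 → fast++
(s=1,f=4) a[fast]=0 → fast++

slow=1, fast=5, a=[1, 0, 0, 0, 0, 4, 0, 0]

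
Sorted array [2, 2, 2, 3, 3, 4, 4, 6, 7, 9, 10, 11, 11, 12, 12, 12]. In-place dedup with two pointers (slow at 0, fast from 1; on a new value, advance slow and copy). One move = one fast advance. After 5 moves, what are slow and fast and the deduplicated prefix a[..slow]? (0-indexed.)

slow=2, fast=6, prefix=[2, 3, 4]

slow=0 fast=1: a[fast]=2=a[slow] dup, fast++
slow=0 fast=2: a[fast]=2=a[slow] dup, fast++
slow=0 fast=3: a[fast]=3≠a[slow]=2 write a[1]=3, slow++,fast++
slow=1 fast=4: a[fast]=3=a[slow] dup, fast++
slow=1 fast=5: a[fast]=4≠a[slow]=3 write a[2]=4, slow++,fast++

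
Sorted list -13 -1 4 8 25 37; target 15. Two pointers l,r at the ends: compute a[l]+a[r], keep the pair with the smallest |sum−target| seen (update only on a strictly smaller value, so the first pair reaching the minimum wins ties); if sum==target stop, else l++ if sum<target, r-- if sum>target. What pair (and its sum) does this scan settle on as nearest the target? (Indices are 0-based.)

pair (-13, 25) with sum 12 (|Δ|=3)

[0,5] -13+37=24 d=9 * → r--
[0,4] -13+25=12 d=3 * → l++
[1,4] -1+25=24 d=9 → r--
[1,3] -1+8=7 d=8 → l++
[2,3] 4+8=12 d=3 → l++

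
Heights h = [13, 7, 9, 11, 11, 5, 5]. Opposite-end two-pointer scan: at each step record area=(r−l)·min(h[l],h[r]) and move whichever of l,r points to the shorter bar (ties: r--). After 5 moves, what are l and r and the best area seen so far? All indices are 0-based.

l=0, r=1, best area=44

l=0 r=6: min(13,5)*6=30 best=30 *, r--
l=0 r=5: min(13,5)*5=25 best=30, r--
l=0 r=4: min(13,11)*4=44 best=44 *, r--
l=0 r=3: min(13,11)*3=33 best=44, r--
l=0 r=2: min(13,9)*2=18 best=44, r--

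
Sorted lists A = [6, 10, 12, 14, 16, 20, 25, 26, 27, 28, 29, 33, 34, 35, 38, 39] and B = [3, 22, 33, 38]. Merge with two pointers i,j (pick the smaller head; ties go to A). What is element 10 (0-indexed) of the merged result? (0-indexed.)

merged[10] = 27

[i=0,j=0] A[i]=6>B[j]=3 take 3 → j++
[i=0,j=1] A[i]=6<=B[j]=22 take 6 → i++
[i=1,j=1] A[i]=10<=B[j]=22 take 10 → i++
[i=2,j=1] A[i]=12<=B[j]=22 take 12 → i++
[i=3,j=1] A[i]=14<=B[j]=22 take 14 → i++
[i=4,j=1] A[i]=16<=B[j]=22 take 16 → i++
[i=5,j=1] A[i]=20<=B[j]=22 take 20 → i++
[i=6,j=1] A[i]=25>B[j]=22 take 22 → j++
[i=6,j=2] A[i]=25<=B[j]=33 take 25 → i++
[i=7,j=2] A[i]=26<=B[j]=33 take 26 → i++
[i=8,j=2] A[i]=27<=B[j]=33 take 27 → i++
[i=9,j=2] A[i]=28<=B[j]=33 take 28 → i++
[i=10,j=2] A[i]=29<=B[j]=33 take 29 → i++
[i=11,j=2] A[i]=33<=B[j]=33 take 33 → i++
[i=12,j=2] A[i]=34>B[j]=33 take 33 → j++
[i=12,j=3] A[i]=34<=B[j]=38 take 34 → i++
[i=13,j=3] A[i]=35<=B[j]=38 take 35 → i++
[i=14,j=3] A[i]=38<=B[j]=38 take 38 → i++
[i=15,j=3] A[i]=39>B[j]=38 take 38 → j++
[i=15,j=4] B done, take A[i]=39 → i++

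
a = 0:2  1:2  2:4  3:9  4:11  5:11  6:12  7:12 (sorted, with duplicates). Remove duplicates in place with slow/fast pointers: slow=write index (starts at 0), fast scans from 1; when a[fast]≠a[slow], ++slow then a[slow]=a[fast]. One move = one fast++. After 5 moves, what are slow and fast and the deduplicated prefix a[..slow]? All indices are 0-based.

slow=3, fast=6, prefix=[2, 4, 9, 11]

(s=0,f=1) a[fast]=2=a[slow] dup → fast++
(s=0,f=2) a[fast]=4≠a[slow]=2 write a[1]=4 → slow++,fast++
(s=1,f=3) a[fast]=9≠a[slow]=4 write a[2]=9 → slow++,fast++
(s=2,f=4) a[fast]=11≠a[slow]=9 write a[3]=11 → slow++,fast++
(s=3,f=5) a[fast]=11=a[slow] dup → fast++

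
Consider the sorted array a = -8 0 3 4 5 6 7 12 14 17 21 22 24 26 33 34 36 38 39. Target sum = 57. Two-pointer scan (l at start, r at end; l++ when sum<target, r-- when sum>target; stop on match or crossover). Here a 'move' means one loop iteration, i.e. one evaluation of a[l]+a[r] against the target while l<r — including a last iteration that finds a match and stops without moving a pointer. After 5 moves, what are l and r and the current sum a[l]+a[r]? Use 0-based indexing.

l=5, r=18, sum=45

[0,18] -8+39=31 <57 → l++
[1,18] 0+39=39 <57 → l++
[2,18] 3+39=42 <57 → l++
[3,18] 4+39=43 <57 → l++
[4,18] 5+39=44 <57 → l++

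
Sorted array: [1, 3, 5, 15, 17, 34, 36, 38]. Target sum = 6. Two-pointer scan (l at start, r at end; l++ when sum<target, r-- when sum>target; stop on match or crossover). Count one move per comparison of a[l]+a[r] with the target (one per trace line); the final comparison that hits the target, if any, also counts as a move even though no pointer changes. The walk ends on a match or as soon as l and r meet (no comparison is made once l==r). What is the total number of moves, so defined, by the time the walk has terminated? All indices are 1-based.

6 moves

l=1 r=8: 1+38=39 >6, r--
l=1 r=7: 1+36=37 >6, r--
l=1 r=6: 1+34=35 >6, r--
l=1 r=5: 1+17=18 >6, r--
l=1 r=4: 1+15=16 >6, r--
l=1 r=3: 1+5=6, found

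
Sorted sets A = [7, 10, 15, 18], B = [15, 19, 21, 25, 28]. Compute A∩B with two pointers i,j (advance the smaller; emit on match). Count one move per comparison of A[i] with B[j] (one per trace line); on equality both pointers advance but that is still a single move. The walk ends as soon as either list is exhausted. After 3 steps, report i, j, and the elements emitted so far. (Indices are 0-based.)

i=3, j=1, emitted=[15]

[i=0,j=0] 7<15 → i++
[i=1,j=0] 10<15 → i++
[i=2,j=0] 15==15 emit → i++,j++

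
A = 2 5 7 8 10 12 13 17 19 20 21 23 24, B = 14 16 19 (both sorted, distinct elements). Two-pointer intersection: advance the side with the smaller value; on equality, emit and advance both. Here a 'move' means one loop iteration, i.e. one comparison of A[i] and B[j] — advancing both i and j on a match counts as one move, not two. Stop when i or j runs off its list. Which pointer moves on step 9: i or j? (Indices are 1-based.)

j

[i=1,j=1] 2<14 → i++
[i=2,j=1] 5<14 → i++
[i=3,j=1] 7<14 → i++
[i=4,j=1] 8<14 → i++
[i=5,j=1] 10<14 → i++
[i=6,j=1] 12<14 → i++
[i=7,j=1] 13<14 → i++
[i=8,j=1] 17>14 → j++
[i=8,j=2] 17>16 → j++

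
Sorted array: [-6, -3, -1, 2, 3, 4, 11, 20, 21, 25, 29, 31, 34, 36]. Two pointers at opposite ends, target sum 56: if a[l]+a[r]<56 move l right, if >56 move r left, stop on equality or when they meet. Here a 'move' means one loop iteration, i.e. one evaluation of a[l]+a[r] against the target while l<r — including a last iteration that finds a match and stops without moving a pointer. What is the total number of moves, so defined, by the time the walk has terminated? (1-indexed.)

l=1 r=14: -6+36=30 <56, l++
l=2 r=14: -3+36=33 <56, l++
l=3 r=14: -1+36=35 <56, l++
l=4 r=14: 2+36=38 <56, l++
l=5 r=14: 3+36=39 <56, l++
l=6 r=14: 4+36=40 <56, l++
l=7 r=14: 11+36=47 <56, l++
l=8 r=14: 20+36=56, found

8 moves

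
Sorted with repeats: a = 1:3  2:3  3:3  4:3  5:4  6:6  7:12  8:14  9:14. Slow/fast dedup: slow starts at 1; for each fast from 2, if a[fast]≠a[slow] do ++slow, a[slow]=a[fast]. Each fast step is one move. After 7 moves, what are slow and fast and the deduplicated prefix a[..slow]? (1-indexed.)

slow=5, fast=9, prefix=[3, 4, 6, 12, 14]

slow=1 fast=2: a[fast]=3=a[slow] dup, fast++
slow=1 fast=3: a[fast]=3=a[slow] dup, fast++
slow=1 fast=4: a[fast]=3=a[slow] dup, fast++
slow=1 fast=5: a[fast]=4≠a[slow]=3 write a[2]=4, slow++,fast++
slow=2 fast=6: a[fast]=6≠a[slow]=4 write a[3]=6, slow++,fast++
slow=3 fast=7: a[fast]=12≠a[slow]=6 write a[4]=12, slow++,fast++
slow=4 fast=8: a[fast]=14≠a[slow]=12 write a[5]=14, slow++,fast++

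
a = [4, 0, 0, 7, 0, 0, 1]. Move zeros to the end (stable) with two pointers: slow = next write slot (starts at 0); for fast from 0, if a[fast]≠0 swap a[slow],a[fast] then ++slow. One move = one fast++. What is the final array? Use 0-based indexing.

[4, 7, 1, 0, 0, 0, 0]

slow=0 fast=0: a[fast]=4≠0 swap→a[0]=4, slow++,fast++
slow=1 fast=1: a[fast]=0, fast++
slow=1 fast=2: a[fast]=0, fast++
slow=1 fast=3: a[fast]=7≠0 swap→a[1]=7, slow++,fast++
slow=2 fast=4: a[fast]=0, fast++
slow=2 fast=5: a[fast]=0, fast++
slow=2 fast=6: a[fast]=1≠0 swap→a[2]=1, slow++,fast++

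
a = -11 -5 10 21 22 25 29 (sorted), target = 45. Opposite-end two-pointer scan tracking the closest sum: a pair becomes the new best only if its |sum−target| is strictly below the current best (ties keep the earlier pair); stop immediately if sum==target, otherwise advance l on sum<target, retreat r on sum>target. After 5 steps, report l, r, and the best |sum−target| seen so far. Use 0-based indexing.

l=0 r=6: -11+29=18 d=27 *, l++
l=1 r=6: -5+29=24 d=21 *, l++
l=2 r=6: 10+29=39 d=6 *, l++
l=3 r=6: 21+29=50 d=5 *, r--
l=3 r=5: 21+25=46 d=1 *, r--

l=3, r=4, best |Δ|=1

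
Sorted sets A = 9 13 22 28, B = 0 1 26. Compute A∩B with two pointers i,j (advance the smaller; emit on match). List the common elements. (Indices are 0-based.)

intersection = []

[i=0,j=0] 9>0 → j++
[i=0,j=1] 9>1 → j++
[i=0,j=2] 9<26 → i++
[i=1,j=2] 13<26 → i++
[i=2,j=2] 22<26 → i++
[i=3,j=2] 28>26 → j++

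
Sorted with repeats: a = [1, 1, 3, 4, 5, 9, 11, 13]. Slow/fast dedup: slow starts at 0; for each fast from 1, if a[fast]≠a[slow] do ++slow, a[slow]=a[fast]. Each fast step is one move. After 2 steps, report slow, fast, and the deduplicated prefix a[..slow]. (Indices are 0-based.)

slow=0 fast=1: a[fast]=1=a[slow] dup, fast++
slow=0 fast=2: a[fast]=3≠a[slow]=1 write a[1]=3, slow++,fast++

slow=1, fast=3, prefix=[1, 3]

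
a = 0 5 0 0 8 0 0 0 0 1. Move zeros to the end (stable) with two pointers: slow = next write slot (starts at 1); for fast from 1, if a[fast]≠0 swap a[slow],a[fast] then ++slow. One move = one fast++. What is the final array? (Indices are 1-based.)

[5, 8, 1, 0, 0, 0, 0, 0, 0, 0]

slow=1 fast=1: a[fast]=0, fast++
slow=1 fast=2: a[fast]=5≠0 swap→a[1]=5, slow++,fast++
slow=2 fast=3: a[fast]=0, fast++
slow=2 fast=4: a[fast]=0, fast++
slow=2 fast=5: a[fast]=8≠0 swap→a[2]=8, slow++,fast++
slow=3 fast=6: a[fast]=0, fast++
slow=3 fast=7: a[fast]=0, fast++
slow=3 fast=8: a[fast]=0, fast++
slow=3 fast=9: a[fast]=0, fast++
slow=3 fast=10: a[fast]=1≠0 swap→a[3]=1, slow++,fast++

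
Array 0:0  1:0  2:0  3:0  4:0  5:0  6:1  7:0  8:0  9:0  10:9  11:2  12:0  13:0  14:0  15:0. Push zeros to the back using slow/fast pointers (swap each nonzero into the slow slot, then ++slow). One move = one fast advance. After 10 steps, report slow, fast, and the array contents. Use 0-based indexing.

slow=1, fast=10, a=[1, 0, 0, 0, 0, 0, 0, 0, 0, 0, 9, 2, 0, 0, 0, 0]

(s=0,f=0) a[fast]=0 → fast++
(s=0,f=1) a[fast]=0 → fast++
(s=0,f=2) a[fast]=0 → fast++
(s=0,f=3) a[fast]=0 → fast++
(s=0,f=4) a[fast]=0 → fast++
(s=0,f=5) a[fast]=0 → fast++
(s=0,f=6) a[fast]=1≠0 swap→a[0]=1 → slow++,fast++
(s=1,f=7) a[fast]=0 → fast++
(s=1,f=8) a[fast]=0 → fast++
(s=1,f=9) a[fast]=0 → fast++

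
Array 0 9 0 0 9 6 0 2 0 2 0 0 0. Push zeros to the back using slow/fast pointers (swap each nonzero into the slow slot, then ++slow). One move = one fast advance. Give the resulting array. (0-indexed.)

[9, 9, 6, 2, 2, 0, 0, 0, 0, 0, 0, 0, 0]

slow=0 fast=0: a[fast]=0, fast++
slow=0 fast=1: a[fast]=9≠0 swap→a[0]=9, slow++,fast++
slow=1 fast=2: a[fast]=0, fast++
slow=1 fast=3: a[fast]=0, fast++
slow=1 fast=4: a[fast]=9≠0 swap→a[1]=9, slow++,fast++
slow=2 fast=5: a[fast]=6≠0 swap→a[2]=6, slow++,fast++
slow=3 fast=6: a[fast]=0, fast++
slow=3 fast=7: a[fast]=2≠0 swap→a[3]=2, slow++,fast++
slow=4 fast=8: a[fast]=0, fast++
slow=4 fast=9: a[fast]=2≠0 swap→a[4]=2, slow++,fast++
slow=5 fast=10: a[fast]=0, fast++
slow=5 fast=11: a[fast]=0, fast++
slow=5 fast=12: a[fast]=0, fast++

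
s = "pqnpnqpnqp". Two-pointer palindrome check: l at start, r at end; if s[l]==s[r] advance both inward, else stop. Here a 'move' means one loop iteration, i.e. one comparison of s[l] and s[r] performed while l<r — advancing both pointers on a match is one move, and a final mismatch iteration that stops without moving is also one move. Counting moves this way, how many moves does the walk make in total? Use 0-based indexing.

5 moves

l=0 r=9: 'p'=='p', l++,r--
l=1 r=8: 'q'=='q', l++,r--
l=2 r=7: 'n'=='n', l++,r--
l=3 r=6: 'p'=='p', l++,r--
l=4 r=5: 'n'!='q', stop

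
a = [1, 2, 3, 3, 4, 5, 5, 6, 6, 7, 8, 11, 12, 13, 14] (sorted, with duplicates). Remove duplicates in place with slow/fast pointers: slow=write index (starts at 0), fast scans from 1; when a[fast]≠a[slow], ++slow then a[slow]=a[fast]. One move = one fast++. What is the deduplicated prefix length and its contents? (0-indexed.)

length 12; prefix = [1, 2, 3, 4, 5, 6, 7, 8, 11, 12, 13, 14]

slow=0 fast=1: a[fast]=2≠a[slow]=1 write a[1]=2, slow++,fast++
slow=1 fast=2: a[fast]=3≠a[slow]=2 write a[2]=3, slow++,fast++
slow=2 fast=3: a[fast]=3=a[slow] dup, fast++
slow=2 fast=4: a[fast]=4≠a[slow]=3 write a[3]=4, slow++,fast++
slow=3 fast=5: a[fast]=5≠a[slow]=4 write a[4]=5, slow++,fast++
slow=4 fast=6: a[fast]=5=a[slow] dup, fast++
slow=4 fast=7: a[fast]=6≠a[slow]=5 write a[5]=6, slow++,fast++
slow=5 fast=8: a[fast]=6=a[slow] dup, fast++
slow=5 fast=9: a[fast]=7≠a[slow]=6 write a[6]=7, slow++,fast++
slow=6 fast=10: a[fast]=8≠a[slow]=7 write a[7]=8, slow++,fast++
slow=7 fast=11: a[fast]=11≠a[slow]=8 write a[8]=11, slow++,fast++
slow=8 fast=12: a[fast]=12≠a[slow]=11 write a[9]=12, slow++,fast++
slow=9 fast=13: a[fast]=13≠a[slow]=12 write a[10]=13, slow++,fast++
slow=10 fast=14: a[fast]=14≠a[slow]=13 write a[11]=14, slow++,fast++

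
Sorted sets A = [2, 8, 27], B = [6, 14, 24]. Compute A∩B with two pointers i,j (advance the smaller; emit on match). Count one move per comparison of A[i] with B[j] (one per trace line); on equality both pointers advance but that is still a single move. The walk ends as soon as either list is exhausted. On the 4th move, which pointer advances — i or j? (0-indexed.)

[i=0,j=0] 2<6 → i++
[i=1,j=0] 8>6 → j++
[i=1,j=1] 8<14 → i++
[i=2,j=1] 27>14 → j++

j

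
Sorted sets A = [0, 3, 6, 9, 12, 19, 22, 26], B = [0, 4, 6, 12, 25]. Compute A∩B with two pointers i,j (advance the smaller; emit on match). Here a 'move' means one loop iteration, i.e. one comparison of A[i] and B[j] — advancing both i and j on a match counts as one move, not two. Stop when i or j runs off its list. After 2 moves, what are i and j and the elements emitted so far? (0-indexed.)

[i=0,j=0] 0==0 emit → i++,j++
[i=1,j=1] 3<4 → i++

i=2, j=1, emitted=[0]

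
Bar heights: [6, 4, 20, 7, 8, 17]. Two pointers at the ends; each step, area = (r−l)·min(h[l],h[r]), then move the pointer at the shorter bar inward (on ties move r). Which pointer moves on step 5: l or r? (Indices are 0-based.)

r

[0,5] min(6,17)*5=30 best=30 * → l++
[1,5] min(4,17)*4=16 best=30 → l++
[2,5] min(20,17)*3=51 best=51 * → r--
[2,4] min(20,8)*2=16 best=51 → r--
[2,3] min(20,7)*1=7 best=51 → r--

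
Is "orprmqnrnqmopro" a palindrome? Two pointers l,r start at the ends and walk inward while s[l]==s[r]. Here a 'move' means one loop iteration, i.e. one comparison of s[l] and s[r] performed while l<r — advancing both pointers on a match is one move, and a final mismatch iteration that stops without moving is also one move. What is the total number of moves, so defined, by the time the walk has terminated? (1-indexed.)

4 moves

[1,15] 'o'=='o' → l++,r--
[2,14] 'r'=='r' → l++,r--
[3,13] 'p'=='p' → l++,r--
[4,12] 'r'!='o' → stop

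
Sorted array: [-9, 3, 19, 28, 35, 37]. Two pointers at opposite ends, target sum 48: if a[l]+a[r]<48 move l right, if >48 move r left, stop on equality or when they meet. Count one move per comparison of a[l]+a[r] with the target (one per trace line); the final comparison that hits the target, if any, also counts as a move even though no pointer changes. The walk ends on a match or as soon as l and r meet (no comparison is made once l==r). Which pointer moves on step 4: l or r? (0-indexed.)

l=0 r=5: -9+37=28 <48, l++
l=1 r=5: 3+37=40 <48, l++
l=2 r=5: 19+37=56 >48, r--
l=2 r=4: 19+35=54 >48, r--

r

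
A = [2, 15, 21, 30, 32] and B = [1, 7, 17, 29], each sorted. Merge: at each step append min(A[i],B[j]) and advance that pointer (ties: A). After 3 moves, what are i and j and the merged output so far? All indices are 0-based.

[i=0,j=0] A[i]=2>B[j]=1 take 1 → j++
[i=0,j=1] A[i]=2<=B[j]=7 take 2 → i++
[i=1,j=1] A[i]=15>B[j]=7 take 7 → j++

i=1, j=2, merged so far=[1, 2, 7]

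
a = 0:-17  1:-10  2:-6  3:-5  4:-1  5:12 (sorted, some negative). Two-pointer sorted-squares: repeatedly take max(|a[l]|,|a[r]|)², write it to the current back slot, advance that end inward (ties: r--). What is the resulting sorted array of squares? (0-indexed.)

[0,5] |-17|>|12| out[5]=289 → l++
[1,5] |-10|<=|12| out[4]=144 → r--
[1,4] |-10|>|-1| out[3]=100 → l++
[2,4] |-6|>|-1| out[2]=36 → l++
[3,4] |-5|>|-1| out[1]=25 → l++
[4,4] |-1|<=|-1| out[0]=1 → r--

[1, 25, 36, 100, 144, 289]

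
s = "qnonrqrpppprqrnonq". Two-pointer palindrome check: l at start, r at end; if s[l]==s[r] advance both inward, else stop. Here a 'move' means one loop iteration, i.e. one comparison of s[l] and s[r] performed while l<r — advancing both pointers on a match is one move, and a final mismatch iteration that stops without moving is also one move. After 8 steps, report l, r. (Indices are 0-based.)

l=0 r=17: 'q'=='q', l++,r--
l=1 r=16: 'n'=='n', l++,r--
l=2 r=15: 'o'=='o', l++,r--
l=3 r=14: 'n'=='n', l++,r--
l=4 r=13: 'r'=='r', l++,r--
l=5 r=12: 'q'=='q', l++,r--
l=6 r=11: 'r'=='r', l++,r--
l=7 r=10: 'p'=='p', l++,r--

l=8, r=9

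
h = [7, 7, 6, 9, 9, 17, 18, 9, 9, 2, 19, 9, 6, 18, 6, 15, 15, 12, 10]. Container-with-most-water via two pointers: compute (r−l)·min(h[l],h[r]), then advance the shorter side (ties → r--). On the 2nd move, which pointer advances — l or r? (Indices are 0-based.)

l

[0,18] min(7,10)*18=126 best=126 * → l++
[1,18] min(7,10)*17=119 best=126 → l++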